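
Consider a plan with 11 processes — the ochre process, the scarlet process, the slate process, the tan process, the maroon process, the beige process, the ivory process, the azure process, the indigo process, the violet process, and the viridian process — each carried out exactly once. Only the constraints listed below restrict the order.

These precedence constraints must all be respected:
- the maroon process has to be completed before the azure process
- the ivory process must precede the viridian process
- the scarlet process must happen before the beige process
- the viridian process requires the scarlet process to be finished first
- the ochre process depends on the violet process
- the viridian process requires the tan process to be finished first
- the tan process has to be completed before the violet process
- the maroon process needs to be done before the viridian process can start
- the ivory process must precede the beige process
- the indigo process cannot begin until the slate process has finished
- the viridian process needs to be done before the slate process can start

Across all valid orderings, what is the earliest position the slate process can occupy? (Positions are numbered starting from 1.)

6

Every process that must precede the slate process has to come before it. Tracing all chains that end at the slate process, those processes are: the scarlet process, the tan process, the maroon process, the ivory process, the viridian process — 5 in total.
So at minimum 5 processes come before the slate process, putting the slate process no earlier than position 6. That position is achievable by scheduling exactly those predecessors first.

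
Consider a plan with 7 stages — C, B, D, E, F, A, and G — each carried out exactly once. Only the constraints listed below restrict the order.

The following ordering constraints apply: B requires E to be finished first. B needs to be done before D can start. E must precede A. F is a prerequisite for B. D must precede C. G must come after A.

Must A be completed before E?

No

The constraints actually force E before A (via E → A), not the other way around.
So A never precedes E.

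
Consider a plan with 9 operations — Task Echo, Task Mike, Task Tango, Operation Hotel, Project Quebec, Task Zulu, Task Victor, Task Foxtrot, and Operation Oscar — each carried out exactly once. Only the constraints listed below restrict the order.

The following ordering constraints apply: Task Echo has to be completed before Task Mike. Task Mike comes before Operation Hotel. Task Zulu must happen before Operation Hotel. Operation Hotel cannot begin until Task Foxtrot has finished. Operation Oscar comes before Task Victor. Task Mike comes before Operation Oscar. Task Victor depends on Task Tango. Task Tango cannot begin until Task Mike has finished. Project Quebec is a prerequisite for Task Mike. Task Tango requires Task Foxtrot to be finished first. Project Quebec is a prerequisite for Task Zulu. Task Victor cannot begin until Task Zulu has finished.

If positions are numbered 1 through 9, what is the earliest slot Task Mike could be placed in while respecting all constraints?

3

Every operation that must precede Task Mike has to come before it. Tracing all chains that end at Task Mike, those operations are: Task Echo, Project Quebec — 2 in total.
With 2 mandatory predecessors, the earliest Task Mike can sit is position 2+1 = 3, and placing just those 2 first achieves it.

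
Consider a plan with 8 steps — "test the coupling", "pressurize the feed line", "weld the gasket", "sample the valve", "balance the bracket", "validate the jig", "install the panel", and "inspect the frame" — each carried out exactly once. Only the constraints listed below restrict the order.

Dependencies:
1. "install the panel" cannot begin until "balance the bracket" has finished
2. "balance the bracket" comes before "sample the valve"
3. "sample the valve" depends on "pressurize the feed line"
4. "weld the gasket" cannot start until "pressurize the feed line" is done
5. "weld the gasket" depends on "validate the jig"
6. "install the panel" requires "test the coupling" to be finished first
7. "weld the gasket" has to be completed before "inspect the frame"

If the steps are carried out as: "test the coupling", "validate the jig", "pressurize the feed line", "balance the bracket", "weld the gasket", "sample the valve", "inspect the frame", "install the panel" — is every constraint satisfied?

Every stated constraint is respected: "test the coupling" sits at position 1, ahead of "install the panel" at position 8, and each of the other listed pairs likewise has the predecessor earlier in the sequence.

Yes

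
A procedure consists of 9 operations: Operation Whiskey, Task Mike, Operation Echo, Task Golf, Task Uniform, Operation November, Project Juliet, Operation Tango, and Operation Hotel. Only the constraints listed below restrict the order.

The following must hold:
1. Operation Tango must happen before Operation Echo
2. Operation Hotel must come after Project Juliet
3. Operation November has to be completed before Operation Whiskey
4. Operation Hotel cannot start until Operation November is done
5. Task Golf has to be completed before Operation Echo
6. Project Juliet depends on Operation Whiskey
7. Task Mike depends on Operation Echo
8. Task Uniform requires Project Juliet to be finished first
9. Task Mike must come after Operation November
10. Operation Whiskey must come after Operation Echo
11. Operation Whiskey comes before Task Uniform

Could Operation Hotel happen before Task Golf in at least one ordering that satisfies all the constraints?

No

Following Task Golf → Operation Echo → Operation Whiskey → Project Juliet → Operation Hotel, Task Golf must precede Operation Hotel in every valid ordering.
Hence Operation Hotel can never be scheduled before Task Golf.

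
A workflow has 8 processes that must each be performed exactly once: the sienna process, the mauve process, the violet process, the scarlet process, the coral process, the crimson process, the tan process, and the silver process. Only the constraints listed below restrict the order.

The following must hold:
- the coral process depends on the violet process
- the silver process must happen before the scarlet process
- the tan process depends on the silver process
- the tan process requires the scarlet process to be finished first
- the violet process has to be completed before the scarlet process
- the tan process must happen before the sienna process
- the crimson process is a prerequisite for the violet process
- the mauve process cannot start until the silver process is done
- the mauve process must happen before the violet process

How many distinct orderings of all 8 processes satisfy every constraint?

12

The processes with no prerequisites are the crimson process, the silver process; any of them can be placed first.
Counting all ways to extend the partial order to a total order gives 12.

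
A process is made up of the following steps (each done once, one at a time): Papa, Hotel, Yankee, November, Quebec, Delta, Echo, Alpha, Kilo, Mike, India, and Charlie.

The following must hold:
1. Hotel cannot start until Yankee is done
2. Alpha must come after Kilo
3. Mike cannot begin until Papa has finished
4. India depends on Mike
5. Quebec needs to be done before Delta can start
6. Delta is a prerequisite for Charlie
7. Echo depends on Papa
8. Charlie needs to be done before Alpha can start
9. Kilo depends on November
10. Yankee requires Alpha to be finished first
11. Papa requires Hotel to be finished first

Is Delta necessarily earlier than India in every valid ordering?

Yes

Chaining the stated constraints: Delta → Charlie → Alpha → Yankee → Hotel → Papa → Mike → India.
So Delta must precede India in any valid ordering.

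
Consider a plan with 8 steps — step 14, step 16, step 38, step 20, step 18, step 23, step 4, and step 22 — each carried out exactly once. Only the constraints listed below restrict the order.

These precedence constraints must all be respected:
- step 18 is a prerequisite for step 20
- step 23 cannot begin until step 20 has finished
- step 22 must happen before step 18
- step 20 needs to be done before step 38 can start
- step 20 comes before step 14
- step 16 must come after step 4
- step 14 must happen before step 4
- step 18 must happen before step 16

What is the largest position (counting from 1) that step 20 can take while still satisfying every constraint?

The steps that are forced after step 20, directly or by a chain of constraints, are step 14, step 16, step 38, step 23, step 4. That's 5 steps.
So at least 5 steps follow step 20, putting step 20 no later than position 3. That position is achievable by scheduling everything else first.

3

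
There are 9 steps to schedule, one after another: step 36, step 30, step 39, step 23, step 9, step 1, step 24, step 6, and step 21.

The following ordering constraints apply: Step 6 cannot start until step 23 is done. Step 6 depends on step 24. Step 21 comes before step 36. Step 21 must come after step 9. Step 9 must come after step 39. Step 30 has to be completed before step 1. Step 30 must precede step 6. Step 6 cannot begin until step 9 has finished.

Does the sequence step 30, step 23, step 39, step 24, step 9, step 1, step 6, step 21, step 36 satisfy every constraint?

Yes

Going through the constraints one by one, each required predecessor appears earlier in the sequence than its dependent — e.g. step 30 (position 1) is before step 6 (position 7), as required.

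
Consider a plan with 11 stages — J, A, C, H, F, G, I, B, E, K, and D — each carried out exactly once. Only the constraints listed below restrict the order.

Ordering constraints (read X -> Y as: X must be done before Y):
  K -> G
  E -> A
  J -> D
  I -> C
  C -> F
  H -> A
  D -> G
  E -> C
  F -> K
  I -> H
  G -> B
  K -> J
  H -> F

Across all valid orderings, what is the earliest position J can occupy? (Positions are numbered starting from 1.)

The stages that are forced before J, directly or transitively, are C, H, F, I, E, K. That's 6 stages.
So at minimum 6 stages come before J, putting J no earlier than position 7. That position is achievable by scheduling exactly those predecessors first.

7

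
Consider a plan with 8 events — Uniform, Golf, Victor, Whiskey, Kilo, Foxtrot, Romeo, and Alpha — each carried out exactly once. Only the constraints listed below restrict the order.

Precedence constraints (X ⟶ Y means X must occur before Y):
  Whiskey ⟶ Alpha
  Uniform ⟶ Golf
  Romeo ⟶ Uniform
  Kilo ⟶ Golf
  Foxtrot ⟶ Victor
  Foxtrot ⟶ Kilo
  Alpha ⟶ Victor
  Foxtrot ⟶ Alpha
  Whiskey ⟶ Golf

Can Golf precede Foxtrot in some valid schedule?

The constraints give a chain Foxtrot → Kilo → Golf, which forces Foxtrot before Golf.
Hence Golf can never be scheduled before Foxtrot.

No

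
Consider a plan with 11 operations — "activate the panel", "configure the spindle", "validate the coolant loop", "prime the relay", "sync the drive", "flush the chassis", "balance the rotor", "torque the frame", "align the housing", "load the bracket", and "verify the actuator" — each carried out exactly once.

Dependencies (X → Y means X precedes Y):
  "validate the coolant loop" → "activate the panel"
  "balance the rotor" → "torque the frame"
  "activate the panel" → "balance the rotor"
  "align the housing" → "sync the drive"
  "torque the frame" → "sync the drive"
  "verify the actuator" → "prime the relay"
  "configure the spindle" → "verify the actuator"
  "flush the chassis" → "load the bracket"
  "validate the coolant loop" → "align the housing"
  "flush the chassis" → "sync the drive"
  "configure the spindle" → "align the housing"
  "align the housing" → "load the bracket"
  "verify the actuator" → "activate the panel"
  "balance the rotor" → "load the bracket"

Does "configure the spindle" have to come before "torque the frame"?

Yes

Chaining the stated constraints: "configure the spindle" → "verify the actuator" → "activate the panel" → "balance the rotor" → "torque the frame".
Hence "configure the spindle" necessarily comes before "torque the frame".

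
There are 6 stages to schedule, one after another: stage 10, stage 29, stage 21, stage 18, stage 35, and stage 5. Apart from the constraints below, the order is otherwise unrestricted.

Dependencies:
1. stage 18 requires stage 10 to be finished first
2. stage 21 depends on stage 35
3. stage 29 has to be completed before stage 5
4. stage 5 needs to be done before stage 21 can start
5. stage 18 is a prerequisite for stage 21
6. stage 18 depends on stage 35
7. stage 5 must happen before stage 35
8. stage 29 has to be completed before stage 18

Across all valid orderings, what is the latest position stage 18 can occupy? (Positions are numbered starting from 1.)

5

The only stage forced after stage 18 (directly or by a chain) is stage 21.
So at least 1 stage follows stage 18, putting stage 18 no later than position 5. That position is achievable by scheduling everything else first.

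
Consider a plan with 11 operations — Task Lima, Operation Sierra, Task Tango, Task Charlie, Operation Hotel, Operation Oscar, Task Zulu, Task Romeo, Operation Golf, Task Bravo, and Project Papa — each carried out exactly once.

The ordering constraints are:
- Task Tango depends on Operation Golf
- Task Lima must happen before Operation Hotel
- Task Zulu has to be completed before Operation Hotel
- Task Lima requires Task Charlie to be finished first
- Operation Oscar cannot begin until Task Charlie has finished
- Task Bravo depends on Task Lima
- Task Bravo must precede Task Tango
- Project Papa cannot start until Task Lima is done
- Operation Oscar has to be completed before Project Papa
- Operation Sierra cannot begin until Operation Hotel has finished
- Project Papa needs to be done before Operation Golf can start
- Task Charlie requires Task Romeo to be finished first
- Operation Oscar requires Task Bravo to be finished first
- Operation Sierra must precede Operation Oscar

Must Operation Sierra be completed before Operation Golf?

Following the dependencies: Operation Sierra → Operation Oscar → Project Papa → Operation Golf.
That forces Operation Sierra before Operation Golf in every valid schedule.

Yes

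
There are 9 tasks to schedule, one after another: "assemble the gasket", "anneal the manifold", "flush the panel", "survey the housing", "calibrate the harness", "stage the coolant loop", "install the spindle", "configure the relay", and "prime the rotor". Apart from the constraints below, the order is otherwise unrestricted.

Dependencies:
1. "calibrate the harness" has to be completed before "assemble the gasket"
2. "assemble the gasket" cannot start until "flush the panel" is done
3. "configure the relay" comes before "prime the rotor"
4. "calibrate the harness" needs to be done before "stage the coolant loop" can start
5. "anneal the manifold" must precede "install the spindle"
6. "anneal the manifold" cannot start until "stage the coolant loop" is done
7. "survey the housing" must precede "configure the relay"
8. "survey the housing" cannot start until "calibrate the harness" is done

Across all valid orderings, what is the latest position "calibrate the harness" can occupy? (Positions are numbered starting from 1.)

The tasks that are forced after "calibrate the harness", directly or by a chain of constraints, are "assemble the gasket", "anneal the manifold", "survey the housing", "stage the coolant loop", "install the spindle", "configure the relay", "prime the rotor". That's 7 tasks.
With 7 mandatory successors out of 9 tasks total, the latest slot for "calibrate the harness" is 9−7 = 2, and it's reachable by doing all non-successors before "calibrate the harness".

2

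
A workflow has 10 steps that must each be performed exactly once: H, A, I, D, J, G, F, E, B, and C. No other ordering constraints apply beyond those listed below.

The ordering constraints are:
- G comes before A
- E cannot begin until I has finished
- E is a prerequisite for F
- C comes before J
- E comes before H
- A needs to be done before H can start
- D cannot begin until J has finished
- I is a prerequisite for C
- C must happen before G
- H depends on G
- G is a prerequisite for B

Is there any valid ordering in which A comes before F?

Nothing in the constraints forces F before A — there is no chain from F to A.
So a valid ordering placing A earlier than F exists.

Yes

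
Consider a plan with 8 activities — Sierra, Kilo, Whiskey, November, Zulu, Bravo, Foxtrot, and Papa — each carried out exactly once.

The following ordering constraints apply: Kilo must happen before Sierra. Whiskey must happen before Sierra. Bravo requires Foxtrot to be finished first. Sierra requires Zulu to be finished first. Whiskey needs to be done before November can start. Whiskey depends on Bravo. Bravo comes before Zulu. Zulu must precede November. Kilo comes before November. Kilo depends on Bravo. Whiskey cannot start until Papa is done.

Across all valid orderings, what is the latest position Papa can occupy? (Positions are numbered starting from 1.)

Every activity that must follow Papa has to come after it. Tracing all chains starting from Papa, those activities are: Sierra, Whiskey, November — 3 in total.
With 3 mandatory successors out of 8 activities total, the latest slot for Papa is 8−3 = 5, and it's reachable by doing all non-successors before Papa.

5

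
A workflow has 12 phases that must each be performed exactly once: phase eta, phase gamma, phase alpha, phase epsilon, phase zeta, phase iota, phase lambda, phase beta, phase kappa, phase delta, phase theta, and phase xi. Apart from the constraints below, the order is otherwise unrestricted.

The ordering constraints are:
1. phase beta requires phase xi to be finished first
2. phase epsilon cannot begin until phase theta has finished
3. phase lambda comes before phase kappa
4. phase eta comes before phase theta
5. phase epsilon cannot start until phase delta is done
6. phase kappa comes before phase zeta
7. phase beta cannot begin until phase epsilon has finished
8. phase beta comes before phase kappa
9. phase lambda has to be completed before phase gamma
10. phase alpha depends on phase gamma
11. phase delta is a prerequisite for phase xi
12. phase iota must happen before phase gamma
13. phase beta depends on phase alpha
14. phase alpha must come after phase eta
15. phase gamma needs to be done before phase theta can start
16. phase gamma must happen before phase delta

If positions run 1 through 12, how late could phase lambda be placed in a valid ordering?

Following every chain forward from phase lambda, the phases that must come later are phase gamma, phase alpha, phase epsilon, phase zeta, phase beta, phase kappa, phase delta, phase theta, phase xi — 9 of them.
So at least 9 phases follow phase lambda, putting phase lambda no later than position 3. That position is achievable by scheduling everything else first.

3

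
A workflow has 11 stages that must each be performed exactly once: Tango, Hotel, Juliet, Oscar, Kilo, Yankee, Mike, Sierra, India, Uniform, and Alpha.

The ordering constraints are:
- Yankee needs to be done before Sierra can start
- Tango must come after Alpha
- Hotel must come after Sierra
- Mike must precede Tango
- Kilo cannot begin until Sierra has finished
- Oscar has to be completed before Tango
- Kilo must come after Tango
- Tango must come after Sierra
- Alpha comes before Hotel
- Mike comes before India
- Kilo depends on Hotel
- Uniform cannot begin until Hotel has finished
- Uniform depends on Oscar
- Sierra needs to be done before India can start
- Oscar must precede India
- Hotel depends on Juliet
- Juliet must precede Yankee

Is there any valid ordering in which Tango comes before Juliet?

No

There is a dependency chain Juliet → Yankee → Sierra → Tango, so Tango always comes after Juliet.
Hence Tango can never be scheduled before Juliet.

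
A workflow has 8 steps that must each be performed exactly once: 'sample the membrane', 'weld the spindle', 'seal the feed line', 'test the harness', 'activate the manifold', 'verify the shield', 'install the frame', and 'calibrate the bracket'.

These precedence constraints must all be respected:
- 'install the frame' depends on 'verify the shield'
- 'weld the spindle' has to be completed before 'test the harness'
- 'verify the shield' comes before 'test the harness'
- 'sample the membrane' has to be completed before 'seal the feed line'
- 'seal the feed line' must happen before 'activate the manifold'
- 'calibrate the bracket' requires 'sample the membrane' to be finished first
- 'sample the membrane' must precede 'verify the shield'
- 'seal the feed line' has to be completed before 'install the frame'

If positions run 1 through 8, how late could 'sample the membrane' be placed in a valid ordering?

2

Following every chain forward from 'sample the membrane', the steps that must come later are 'seal the feed line', 'test the harness', 'activate the manifold', 'verify the shield', 'install the frame', 'calibrate the bracket' — 6 of them.
So at least 6 steps follow 'sample the membrane', putting 'sample the membrane' no later than position 2. That position is achievable by scheduling everything else first.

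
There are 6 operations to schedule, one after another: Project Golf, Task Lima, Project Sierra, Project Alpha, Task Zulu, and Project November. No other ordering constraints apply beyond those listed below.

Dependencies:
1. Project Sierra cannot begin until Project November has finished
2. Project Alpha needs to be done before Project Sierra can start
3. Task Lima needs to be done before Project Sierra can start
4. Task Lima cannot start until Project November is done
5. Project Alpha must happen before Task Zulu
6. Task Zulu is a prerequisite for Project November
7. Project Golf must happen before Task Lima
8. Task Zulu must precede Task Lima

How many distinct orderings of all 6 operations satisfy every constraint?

2 operations have no prerequisites (Project Golf, Project Alpha), so any of them could come first.
Systematically extending each partial ordering one operation at a time and counting, there are 4 complete orderings.

4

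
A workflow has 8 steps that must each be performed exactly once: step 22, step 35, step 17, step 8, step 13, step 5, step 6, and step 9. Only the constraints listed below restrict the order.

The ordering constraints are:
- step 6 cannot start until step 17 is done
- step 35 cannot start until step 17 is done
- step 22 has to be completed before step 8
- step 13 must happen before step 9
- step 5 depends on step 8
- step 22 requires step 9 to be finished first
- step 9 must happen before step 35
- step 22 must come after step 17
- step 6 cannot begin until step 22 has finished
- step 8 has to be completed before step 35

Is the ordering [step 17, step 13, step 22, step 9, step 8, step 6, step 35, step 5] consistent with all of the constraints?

No

In the proposed order, step 22 appears before step 9.
That contradicts the constraint that step 9 must precede step 22.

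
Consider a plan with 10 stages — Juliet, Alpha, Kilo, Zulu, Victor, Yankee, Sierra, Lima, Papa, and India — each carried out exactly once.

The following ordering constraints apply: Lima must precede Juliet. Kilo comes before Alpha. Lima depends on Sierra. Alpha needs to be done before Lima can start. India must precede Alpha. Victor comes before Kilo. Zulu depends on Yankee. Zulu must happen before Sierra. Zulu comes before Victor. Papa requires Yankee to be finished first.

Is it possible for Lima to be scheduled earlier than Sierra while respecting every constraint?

No

The constraints give a chain Sierra → Lima, which forces Sierra before Lima.
So no valid ordering can have Lima before Sierra.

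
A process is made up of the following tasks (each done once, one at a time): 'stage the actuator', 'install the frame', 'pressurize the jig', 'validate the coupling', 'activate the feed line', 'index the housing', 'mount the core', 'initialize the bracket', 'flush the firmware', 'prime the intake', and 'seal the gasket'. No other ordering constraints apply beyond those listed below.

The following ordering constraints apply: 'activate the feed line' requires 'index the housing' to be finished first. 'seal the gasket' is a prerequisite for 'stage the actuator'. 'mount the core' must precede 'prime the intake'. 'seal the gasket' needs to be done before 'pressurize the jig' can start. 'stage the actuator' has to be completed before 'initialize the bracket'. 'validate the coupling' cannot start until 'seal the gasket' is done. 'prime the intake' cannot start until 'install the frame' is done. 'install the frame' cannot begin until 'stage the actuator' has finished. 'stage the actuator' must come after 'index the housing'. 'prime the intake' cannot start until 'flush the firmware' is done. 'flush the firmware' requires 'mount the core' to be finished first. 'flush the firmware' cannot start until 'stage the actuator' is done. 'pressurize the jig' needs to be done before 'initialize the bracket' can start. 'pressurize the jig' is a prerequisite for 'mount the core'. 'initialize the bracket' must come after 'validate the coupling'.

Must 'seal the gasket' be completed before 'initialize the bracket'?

Following the dependencies: 'seal the gasket' → 'stage the actuator' → 'initialize the bracket'.
Hence 'seal the gasket' necessarily comes before 'initialize the bracket'.

Yes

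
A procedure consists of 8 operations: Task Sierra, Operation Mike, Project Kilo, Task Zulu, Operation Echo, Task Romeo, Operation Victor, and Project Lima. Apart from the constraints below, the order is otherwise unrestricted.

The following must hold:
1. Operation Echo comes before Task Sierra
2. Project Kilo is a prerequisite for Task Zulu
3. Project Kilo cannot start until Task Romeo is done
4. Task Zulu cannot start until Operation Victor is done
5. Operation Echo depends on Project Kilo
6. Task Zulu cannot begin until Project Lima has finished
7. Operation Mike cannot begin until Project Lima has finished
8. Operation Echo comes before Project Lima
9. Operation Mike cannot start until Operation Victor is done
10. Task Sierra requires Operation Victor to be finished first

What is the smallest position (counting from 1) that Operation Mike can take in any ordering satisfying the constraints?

Working backwards through the constraints from Operation Mike, its full set of required predecessors is Project Kilo, Operation Echo, Task Romeo, Operation Victor, Project Lima — 5 of them.
With 5 mandatory predecessors, the earliest Operation Mike can sit is position 5+1 = 6, and placing just those 5 first achieves it.

6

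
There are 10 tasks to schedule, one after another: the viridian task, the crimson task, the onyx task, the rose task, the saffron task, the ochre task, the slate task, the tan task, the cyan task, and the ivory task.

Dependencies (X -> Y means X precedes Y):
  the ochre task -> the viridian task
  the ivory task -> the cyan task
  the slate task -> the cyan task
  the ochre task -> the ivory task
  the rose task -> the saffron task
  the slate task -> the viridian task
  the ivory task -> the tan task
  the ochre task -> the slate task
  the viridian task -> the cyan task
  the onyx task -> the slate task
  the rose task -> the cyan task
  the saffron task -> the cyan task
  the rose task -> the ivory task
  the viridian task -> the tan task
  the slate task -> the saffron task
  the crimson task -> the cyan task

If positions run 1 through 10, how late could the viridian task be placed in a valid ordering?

The tasks that are forced after the viridian task, directly or by a chain of constraints, are the tan task, the cyan task. That's 2 tasks.
With 2 mandatory successors out of 10 tasks total, the latest slot for the viridian task is 10−2 = 8, and it's reachable by doing all non-successors before the viridian task.

8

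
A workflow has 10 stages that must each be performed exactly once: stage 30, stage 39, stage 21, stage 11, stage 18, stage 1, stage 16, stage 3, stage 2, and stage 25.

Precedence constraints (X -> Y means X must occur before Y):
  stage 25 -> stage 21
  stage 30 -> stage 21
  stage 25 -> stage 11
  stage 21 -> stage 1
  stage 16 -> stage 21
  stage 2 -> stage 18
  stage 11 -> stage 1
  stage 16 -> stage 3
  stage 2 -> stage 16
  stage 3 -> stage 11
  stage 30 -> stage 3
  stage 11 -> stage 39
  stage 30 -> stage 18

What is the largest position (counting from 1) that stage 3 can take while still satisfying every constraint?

7

The stages that are forced after stage 3, directly or by a chain of constraints, are stage 39, stage 11, stage 1. That's 3 stages.
So at least 3 stages follow stage 3, putting stage 3 no later than position 7. That position is achievable by scheduling everything else first.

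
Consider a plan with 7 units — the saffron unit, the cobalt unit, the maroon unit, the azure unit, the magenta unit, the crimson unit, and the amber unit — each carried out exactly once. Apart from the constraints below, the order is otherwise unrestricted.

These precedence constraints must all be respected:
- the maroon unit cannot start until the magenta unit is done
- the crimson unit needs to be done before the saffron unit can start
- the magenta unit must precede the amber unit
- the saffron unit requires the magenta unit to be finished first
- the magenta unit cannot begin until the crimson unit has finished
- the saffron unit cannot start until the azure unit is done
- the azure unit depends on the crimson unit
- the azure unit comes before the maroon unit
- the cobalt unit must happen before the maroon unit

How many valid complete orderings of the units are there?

71

The units with no prerequisites are the cobalt unit, the crimson unit; any of them can be placed first.
Counting all ways to extend the partial order to a total order gives 71.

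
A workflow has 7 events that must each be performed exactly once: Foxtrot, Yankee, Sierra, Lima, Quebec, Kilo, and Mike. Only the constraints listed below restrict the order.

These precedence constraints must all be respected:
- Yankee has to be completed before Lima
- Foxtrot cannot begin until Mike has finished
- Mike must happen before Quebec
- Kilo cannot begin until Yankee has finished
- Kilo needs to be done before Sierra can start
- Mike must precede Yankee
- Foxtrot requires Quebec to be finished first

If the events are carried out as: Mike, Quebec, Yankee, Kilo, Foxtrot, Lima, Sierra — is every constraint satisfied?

Going through the constraints one by one, each required predecessor appears earlier in the sequence than its dependent — e.g. Mike (position 1) is before Foxtrot (position 5), as required.

Yes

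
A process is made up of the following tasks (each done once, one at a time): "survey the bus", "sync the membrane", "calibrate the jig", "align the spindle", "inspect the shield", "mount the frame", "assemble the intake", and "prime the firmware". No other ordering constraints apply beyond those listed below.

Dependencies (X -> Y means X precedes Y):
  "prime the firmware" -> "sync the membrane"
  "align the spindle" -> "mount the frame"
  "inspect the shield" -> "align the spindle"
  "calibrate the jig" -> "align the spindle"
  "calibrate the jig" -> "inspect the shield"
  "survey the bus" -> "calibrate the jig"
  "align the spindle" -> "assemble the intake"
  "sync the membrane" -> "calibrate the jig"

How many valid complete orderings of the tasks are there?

6

2 tasks have no prerequisites ("survey the bus", "prime the firmware"), so any of them could come first.
Enumerating by repeatedly choosing an available task (one whose prerequisites are all placed) gives 6 distinct complete orderings.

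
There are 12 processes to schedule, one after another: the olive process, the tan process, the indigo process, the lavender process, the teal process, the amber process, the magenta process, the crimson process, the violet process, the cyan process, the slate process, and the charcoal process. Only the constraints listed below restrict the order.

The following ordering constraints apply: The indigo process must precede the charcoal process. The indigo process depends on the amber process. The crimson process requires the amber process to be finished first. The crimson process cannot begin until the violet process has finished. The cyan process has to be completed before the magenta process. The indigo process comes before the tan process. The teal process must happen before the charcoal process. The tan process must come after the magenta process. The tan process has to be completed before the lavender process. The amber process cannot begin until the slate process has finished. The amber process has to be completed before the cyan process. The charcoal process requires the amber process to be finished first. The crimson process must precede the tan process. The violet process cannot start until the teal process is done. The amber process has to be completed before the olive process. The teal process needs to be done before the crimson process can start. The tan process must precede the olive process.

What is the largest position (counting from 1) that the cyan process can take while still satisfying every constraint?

8

The processes that are forced after the cyan process, directly or by a chain of constraints, are the olive process, the tan process, the lavender process, the magenta process. That's 4 processes.
With 4 mandatory successors out of 12 processes total, the latest slot for the cyan process is 12−4 = 8, and it's reachable by doing all non-successors before the cyan process.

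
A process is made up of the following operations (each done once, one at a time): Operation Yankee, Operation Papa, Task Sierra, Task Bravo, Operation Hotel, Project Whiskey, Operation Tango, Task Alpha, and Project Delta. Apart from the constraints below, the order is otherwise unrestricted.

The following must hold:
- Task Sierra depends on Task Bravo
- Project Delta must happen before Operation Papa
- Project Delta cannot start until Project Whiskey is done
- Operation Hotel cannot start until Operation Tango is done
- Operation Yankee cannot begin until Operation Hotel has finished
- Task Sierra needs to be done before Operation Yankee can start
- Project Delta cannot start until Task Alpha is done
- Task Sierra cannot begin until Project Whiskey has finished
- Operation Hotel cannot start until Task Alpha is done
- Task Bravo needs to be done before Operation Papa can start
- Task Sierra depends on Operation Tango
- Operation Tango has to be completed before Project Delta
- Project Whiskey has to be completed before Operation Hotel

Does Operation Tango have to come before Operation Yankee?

Yes

Following the dependencies: Operation Tango → Task Sierra → Operation Yankee.
That forces Operation Tango before Operation Yankee in every valid schedule.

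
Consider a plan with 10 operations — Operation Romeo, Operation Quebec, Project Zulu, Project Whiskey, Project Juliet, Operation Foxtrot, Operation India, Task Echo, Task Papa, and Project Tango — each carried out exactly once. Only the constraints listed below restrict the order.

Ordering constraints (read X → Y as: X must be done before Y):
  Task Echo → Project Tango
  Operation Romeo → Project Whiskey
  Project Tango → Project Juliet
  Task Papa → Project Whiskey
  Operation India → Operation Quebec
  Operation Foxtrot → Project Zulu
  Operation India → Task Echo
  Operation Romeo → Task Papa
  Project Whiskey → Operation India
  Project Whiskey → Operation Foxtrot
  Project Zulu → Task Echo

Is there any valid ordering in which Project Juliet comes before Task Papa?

No

The constraints give a chain Task Papa → Project Whiskey → Operation India → Task Echo → Project Tango → Project Juliet, which forces Task Papa before Project Juliet.
Hence Project Juliet can never be scheduled before Task Papa.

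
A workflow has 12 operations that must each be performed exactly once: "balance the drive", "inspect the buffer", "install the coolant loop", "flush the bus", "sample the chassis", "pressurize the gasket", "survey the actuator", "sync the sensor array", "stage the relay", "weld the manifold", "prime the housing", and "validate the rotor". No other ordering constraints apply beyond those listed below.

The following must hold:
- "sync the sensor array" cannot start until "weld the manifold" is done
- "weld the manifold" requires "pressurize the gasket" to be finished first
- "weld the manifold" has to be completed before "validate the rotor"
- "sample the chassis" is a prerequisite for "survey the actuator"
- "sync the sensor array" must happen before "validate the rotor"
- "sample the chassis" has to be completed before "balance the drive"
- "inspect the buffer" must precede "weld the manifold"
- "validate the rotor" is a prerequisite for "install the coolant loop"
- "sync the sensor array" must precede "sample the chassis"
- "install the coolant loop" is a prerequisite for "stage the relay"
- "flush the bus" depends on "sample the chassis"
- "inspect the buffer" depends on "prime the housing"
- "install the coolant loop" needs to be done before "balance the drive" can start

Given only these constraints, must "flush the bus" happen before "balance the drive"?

"flush the bus" and "balance the drive" are not related by any chain of constraints.
There exist valid orderings with "balance the drive" before "flush the bus", so "flush the bus" is not required to come first.

No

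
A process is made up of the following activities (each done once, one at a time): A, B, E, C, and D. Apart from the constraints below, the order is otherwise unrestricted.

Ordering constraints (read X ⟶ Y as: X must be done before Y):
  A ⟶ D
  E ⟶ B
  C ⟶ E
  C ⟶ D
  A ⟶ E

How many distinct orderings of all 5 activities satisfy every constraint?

The activities with no prerequisites are A, C; any of them can be placed first.
Systematically extending each partial ordering one activity at a time and counting, there are 6 complete orderings.

6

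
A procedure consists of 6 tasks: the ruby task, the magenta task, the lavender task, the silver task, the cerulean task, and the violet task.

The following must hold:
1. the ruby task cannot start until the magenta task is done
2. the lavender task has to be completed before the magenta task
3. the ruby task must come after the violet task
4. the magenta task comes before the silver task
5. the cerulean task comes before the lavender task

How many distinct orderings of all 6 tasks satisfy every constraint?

2 tasks have no prerequisites (the cerulean task, the violet task), so any of them could come first.
Enumerating by repeatedly choosing an available task (one whose prerequisites are all placed) gives 9 distinct complete orderings.

9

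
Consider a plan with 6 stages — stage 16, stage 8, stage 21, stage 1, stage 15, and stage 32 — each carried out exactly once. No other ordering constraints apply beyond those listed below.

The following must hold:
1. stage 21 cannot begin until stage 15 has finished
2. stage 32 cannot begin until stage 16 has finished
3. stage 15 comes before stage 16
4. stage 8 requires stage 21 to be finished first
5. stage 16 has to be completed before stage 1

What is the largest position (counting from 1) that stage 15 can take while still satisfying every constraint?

Every stage that must follow stage 15 has to come after it. Tracing all chains starting from stage 15, those stages are: stage 16, stage 8, stage 21, stage 1, stage 32 — 5 in total.
So at least 5 stages follow stage 15, putting stage 15 no later than position 1. That position is achievable by scheduling everything else first.

1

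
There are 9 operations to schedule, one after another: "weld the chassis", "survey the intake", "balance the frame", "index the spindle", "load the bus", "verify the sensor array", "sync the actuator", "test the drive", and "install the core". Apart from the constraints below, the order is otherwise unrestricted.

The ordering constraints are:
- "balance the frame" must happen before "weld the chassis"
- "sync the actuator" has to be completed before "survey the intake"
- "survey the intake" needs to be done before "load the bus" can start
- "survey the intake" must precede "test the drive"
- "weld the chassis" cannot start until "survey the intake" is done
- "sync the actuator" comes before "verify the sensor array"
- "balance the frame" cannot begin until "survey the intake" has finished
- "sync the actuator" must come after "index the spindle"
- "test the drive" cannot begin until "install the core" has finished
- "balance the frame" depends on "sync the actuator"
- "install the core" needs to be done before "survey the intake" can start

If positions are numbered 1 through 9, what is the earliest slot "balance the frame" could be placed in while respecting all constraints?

5

Every operation that must precede "balance the frame" has to come before it. Tracing all chains that end at "balance the frame", those operations are: "survey the intake", "index the spindle", "sync the actuator", "install the core" — 4 in total.
So at minimum 4 operations come before "balance the frame", putting "balance the frame" no earlier than position 5. That position is achievable by scheduling exactly those predecessors first.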